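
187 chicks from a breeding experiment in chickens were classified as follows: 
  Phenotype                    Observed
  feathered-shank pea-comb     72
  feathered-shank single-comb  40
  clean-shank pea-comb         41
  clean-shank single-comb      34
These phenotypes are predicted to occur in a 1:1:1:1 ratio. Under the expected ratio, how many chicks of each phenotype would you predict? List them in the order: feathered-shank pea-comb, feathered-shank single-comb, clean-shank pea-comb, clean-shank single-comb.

Expected counts for N = 187 under a 1:1:1:1 ratio (total parts = 4):
  feathered-shank pea-comb: 187 × 1/4 = 46.75
  feathered-shank single-comb: 187 × 1/4 = 46.75
  clean-shank pea-comb: 187 × 1/4 = 46.75
  clean-shank single-comb: 187 × 1/4 = 46.75

46.75, 46.75, 46.75, 46.75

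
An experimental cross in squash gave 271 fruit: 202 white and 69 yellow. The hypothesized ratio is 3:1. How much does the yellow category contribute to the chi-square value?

0.023

Under the 3:1 hypothesis (Σ ratio = 4, N = 271):
  white: 271 × 3/4 = 203.25
  yellow: 271 × 1/4 = 67.75
Contribution of yellow: (69 − 67.75)² / 67.75 = 0.0231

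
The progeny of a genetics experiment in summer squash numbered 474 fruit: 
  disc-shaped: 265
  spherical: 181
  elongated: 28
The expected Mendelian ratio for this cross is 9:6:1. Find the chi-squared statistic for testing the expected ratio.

Expected counts for N = 474 under a 9:6:1 ratio (total parts = 16):
  disc-shaped: 474 × 9/16 = 266.625
  spherical: 474 × 6/16 = 177.75
  elongated: 474 × 1/16 = 29.625
χ² = Σ (O − E)² / E
  disc-shaped: (265 − 266.625)² / 266.625 = 0.0099
  spherical: (181 − 177.75)² / 177.75 = 0.0594
  elongated: (28 − 29.625)² / 29.625 = 0.0891
χ² = 0.0099 + 0.0594 + 0.0891 = 0.1584 ≈ 0.158

0.158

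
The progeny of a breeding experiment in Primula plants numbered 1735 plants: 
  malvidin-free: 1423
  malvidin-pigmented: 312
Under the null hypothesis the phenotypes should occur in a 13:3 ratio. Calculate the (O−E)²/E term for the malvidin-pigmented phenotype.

Under the 13:3 hypothesis (Σ ratio = 16, N = 1735):
  malvidin-free: 1735 × 13/16 = 1409.6875
  malvidin-pigmented: 1735 × 3/16 = 325.3125
Contribution of malvidin-pigmented: (312 − 325.3125)² / 325.3125 = 0.5448

0.545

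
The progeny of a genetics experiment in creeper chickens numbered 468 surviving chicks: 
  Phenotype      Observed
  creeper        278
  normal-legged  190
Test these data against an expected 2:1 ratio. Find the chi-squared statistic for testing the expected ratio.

11.115

Expected counts for N = 468 under a 2:1 ratio (total parts = 3):
  creeper: 468 × 2/3 = 312
  normal-legged: 468 × 1/3 = 156
χ² = Σ (O − E)² / E
  creeper: (278 − 312)² / 312 = 3.7051
  normal-legged: (190 − 156)² / 156 = 7.4103
χ² = 3.7051 + 7.4103 = 11.1154 ≈ 11.115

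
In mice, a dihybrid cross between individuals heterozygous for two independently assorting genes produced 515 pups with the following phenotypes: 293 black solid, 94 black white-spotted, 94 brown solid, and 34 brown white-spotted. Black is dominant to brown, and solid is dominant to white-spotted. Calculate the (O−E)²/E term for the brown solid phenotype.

A dihybrid F₂ with independent assortment and complete dominance at both loci gives a 9:3:3:1 phenotypic ratio.
The 9:3:3:1 ratio has 16 parts, so with N = 515 the expected counts are:
  black solid: 515 × 9/16 = 289.6875
  black white-spotted: 515 × 3/16 = 96.5625
  brown solid: 515 × 3/16 = 96.5625
  brown white-spotted: 515 × 1/16 = 32.1875
Contribution of brown solid: (94 − 96.5625)² / 96.5625 = 0.0680

0.068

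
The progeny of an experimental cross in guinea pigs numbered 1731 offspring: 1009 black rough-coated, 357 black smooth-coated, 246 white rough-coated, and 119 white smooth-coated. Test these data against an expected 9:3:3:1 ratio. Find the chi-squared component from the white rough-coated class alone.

19.017

The 9:3:3:1 ratio has 16 parts, so with N = 1731 the expected counts are:
  black rough-coated: 1731 × 9/16 = 973.6875
  black smooth-coated: 1731 × 3/16 = 324.5625
  white rough-coated: 1731 × 3/16 = 324.5625
  white smooth-coated: 1731 × 1/16 = 108.1875
Contribution of white rough-coated: (246 − 324.5625)² / 324.5625 = 19.0166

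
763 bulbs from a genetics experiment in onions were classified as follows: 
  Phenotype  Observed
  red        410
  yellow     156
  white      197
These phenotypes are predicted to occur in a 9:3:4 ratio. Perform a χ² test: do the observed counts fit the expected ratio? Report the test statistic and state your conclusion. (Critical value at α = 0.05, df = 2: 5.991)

Total ratio parts = 16. Expected numbers out of 763:
  red: 763 × 9/16 = 429.1875
  yellow: 763 × 3/16 = 143.0625
  white: 763 × 4/16 = 190.75
χ² = Σ (O − E)² / E
  red: (410 − 429.1875)² / 429.1875 = 0.8578
  yellow: (156 − 143.0625)² / 143.0625 = 1.1700
  white: (197 − 190.75)² / 190.75 = 0.2048
χ² = 0.8578 + 1.1700 + 0.2048 = 2.2326 ≈ 2.233
Degrees of freedom = 3 − 1 = 2; critical value at α = 0.05 is 5.991.
Since 2.233 < 5.991, we fail to reject the null hypothesis — the data are consistent with the 9:3:4 ratio.

2.233; consistent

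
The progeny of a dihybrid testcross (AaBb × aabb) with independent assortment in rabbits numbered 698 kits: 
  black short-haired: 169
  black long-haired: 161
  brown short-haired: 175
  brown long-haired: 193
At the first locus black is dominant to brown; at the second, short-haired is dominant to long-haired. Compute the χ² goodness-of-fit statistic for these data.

3.181

A dihybrid testcross with independent assortment gives a 1:1:1:1 ratio.
Total ratio parts = 4. Expected numbers out of 698:
  black short-haired: 698 × 1/4 = 174.5
  black long-haired: 698 × 1/4 = 174.5
  brown short-haired: 698 × 1/4 = 174.5
  brown long-haired: 698 × 1/4 = 174.5
χ² = Σ (O − E)² / E
  black short-haired: (169 − 174.5)² / 174.5 = 0.1734
  black long-haired: (161 − 174.5)² / 174.5 = 1.0444
  brown short-haired: (175 − 174.5)² / 174.5 = 0.0014
  brown long-haired: (193 − 174.5)² / 174.5 = 1.9613
χ² = 0.1734 + 1.0444 + 0.0014 + 1.9613 = 3.1805 ≈ 3.181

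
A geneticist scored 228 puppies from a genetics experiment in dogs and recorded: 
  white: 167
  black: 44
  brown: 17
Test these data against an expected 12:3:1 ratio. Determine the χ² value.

0.661

The 12:3:1 ratio has 16 parts, so with N = 228 the expected counts are:
  white: 228 × 12/16 = 171
  black: 228 × 3/16 = 42.75
  brown: 228 × 1/16 = 14.25
χ² = Σ (O − E)² / E
  white: (167 − 171)² / 171 = 0.0936
  black: (44 − 42.75)² / 42.75 = 0.0365
  brown: (17 − 14.25)² / 14.25 = 0.5307
χ² = 0.0936 + 0.0365 + 0.5307 = 0.6608 ≈ 0.661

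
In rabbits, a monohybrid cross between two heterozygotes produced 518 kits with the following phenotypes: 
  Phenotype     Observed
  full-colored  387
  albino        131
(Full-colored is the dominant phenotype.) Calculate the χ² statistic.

0.023

For a monohybrid cross between heterozygotes with complete dominance, the expected phenotypic ratio is 3:1.
Expected counts for N = 518 under a 3:1 ratio (total parts = 4):
  full-colored: 518 × 3/4 = 388.5
  albino: 518 × 1/4 = 129.5
χ² = Σ (O − E)² / E
  full-colored: (387 − 388.5)² / 388.5 = 0.0058
  albino: (131 − 129.5)² / 129.5 = 0.0174
χ² = 0.0058 + 0.0174 = 0.0232 ≈ 0.023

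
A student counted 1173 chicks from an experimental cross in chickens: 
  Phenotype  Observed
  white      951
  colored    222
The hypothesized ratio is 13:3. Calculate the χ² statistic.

0.024

Under the 13:3 hypothesis (Σ ratio = 16, N = 1173):
  white: 1173 × 13/16 = 953.0625
  colored: 1173 × 3/16 = 219.9375
χ² = Σ (O − E)² / E
  white: (951 − 953.0625)² / 953.0625 = 0.0045
  colored: (222 − 219.9375)² / 219.9375 = 0.0193
χ² = 0.0045 + 0.0193 = 0.0238 ≈ 0.024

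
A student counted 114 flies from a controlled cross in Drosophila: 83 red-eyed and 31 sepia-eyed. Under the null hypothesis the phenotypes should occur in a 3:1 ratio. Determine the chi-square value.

0.292

Under the 3:1 hypothesis (Σ ratio = 4, N = 114):
  red-eyed: 114 × 3/4 = 85.5
  sepia-eyed: 114 × 1/4 = 28.5
χ² = Σ (O − E)² / E
  red-eyed: (83 − 85.5)² / 85.5 = 0.0731
  sepia-eyed: (31 − 28.5)² / 28.5 = 0.2193
χ² = 0.0731 + 0.2193 = 0.2924 ≈ 0.292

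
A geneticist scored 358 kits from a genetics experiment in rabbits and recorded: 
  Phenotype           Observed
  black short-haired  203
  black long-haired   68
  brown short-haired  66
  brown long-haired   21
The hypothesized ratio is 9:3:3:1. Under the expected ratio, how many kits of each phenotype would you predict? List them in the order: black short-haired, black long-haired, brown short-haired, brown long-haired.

201.375, 67.125, 67.125, 22.375

Total ratio parts = 16. Expected numbers out of 358:
  black short-haired: 358 × 9/16 = 201.375
  black long-haired: 358 × 3/16 = 67.125
  brown short-haired: 358 × 3/16 = 67.125
  brown long-haired: 358 × 1/16 = 22.375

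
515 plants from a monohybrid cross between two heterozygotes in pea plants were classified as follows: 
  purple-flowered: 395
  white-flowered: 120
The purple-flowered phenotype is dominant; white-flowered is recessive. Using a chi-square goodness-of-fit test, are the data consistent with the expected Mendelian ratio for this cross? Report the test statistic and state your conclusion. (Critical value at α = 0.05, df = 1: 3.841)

0.793; consistent

For a monohybrid cross between heterozygotes with complete dominance, the expected phenotypic ratio is 3:1.
Total ratio parts = 4. Expected numbers out of 515:
  purple-flowered: 515 × 3/4 = 386.25
  white-flowered: 515 × 1/4 = 128.75
χ² = Σ (O − E)² / E
  purple-flowered: (395 − 386.25)² / 386.25 = 0.1982
  white-flowered: (120 − 128.75)² / 128.75 = 0.5947
χ² = 0.1982 + 0.5947 = 0.7929 ≈ 0.793
Degrees of freedom = 2 − 1 = 1; critical value at α = 0.05 is 3.841.
Since 0.793 < 3.841, we fail to reject the null hypothesis — the data are consistent with the 3:1 ratio.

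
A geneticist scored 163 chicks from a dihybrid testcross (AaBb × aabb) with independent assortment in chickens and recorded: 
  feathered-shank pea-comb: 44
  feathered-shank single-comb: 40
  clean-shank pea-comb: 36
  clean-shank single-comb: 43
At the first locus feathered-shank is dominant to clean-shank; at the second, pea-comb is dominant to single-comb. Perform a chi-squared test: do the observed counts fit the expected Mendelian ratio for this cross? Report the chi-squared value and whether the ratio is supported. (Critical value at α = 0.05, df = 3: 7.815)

0.951; consistent

A dihybrid testcross with independent assortment gives a 1:1:1:1 ratio.
Under the 1:1:1:1 hypothesis (Σ ratio = 4, N = 163):
  feathered-shank pea-comb: 163 × 1/4 = 40.75
  feathered-shank single-comb: 163 × 1/4 = 40.75
  clean-shank pea-comb: 163 × 1/4 = 40.75
  clean-shank single-comb: 163 × 1/4 = 40.75
χ² = Σ (O − E)² / E
  feathered-shank pea-comb: (44 − 40.75)² / 40.75 = 0.2592
  feathered-shank single-comb: (40 − 40.75)² / 40.75 = 0.0138
  clean-shank pea-comb: (36 − 40.75)² / 40.75 = 0.5537
  clean-shank single-comb: (43 − 40.75)² / 40.75 = 0.1242
χ² = 0.2592 + 0.0138 + 0.5537 + 0.1242 = 0.9509 ≈ 0.951
Degrees of freedom = 4 − 1 = 3; critical value at α = 0.05 is 7.815.
Since 0.951 < 7.815, we fail to reject the null hypothesis — the data are consistent with the 1:1:1:1 ratio.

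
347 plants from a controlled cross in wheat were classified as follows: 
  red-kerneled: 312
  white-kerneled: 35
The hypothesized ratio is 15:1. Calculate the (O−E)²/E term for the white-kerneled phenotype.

8.172

Under the 15:1 hypothesis (Σ ratio = 16, N = 347):
  red-kerneled: 347 × 15/16 = 325.3125
  white-kerneled: 347 × 1/16 = 21.6875
Contribution of white-kerneled: (35 − 21.6875)² / 21.6875 = 8.1716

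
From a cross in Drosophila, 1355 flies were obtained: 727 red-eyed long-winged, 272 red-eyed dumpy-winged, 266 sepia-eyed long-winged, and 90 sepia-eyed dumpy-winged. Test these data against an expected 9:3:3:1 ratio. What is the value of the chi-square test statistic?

3.785

Expected counts for N = 1355 under a 9:3:3:1 ratio (total parts = 16):
  red-eyed long-winged: 1355 × 9/16 = 762.1875
  red-eyed dumpy-winged: 1355 × 3/16 = 254.0625
  sepia-eyed long-winged: 1355 × 3/16 = 254.0625
  sepia-eyed dumpy-winged: 1355 × 1/16 = 84.6875
χ² = Σ (O − E)² / E
  red-eyed long-winged: (727 − 762.1875)² / 762.1875 = 1.6245
  red-eyed dumpy-winged: (272 − 254.0625)² / 254.0625 = 1.2664
  sepia-eyed long-winged: (266 − 254.0625)² / 254.0625 = 0.5609
  sepia-eyed dumpy-winged: (90 − 84.6875)² / 84.6875 = 0.3333
χ² = 1.6245 + 1.2664 + 0.5609 + 0.3333 = 3.7851 ≈ 3.785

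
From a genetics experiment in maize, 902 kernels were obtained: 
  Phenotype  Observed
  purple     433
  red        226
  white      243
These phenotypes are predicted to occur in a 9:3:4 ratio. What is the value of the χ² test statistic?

Total ratio parts = 16. Expected numbers out of 902:
  purple: 902 × 9/16 = 507.375
  red: 902 × 3/16 = 169.125
  white: 902 × 4/16 = 225.5
χ² = Σ (O − E)² / E
  purple: (433 − 507.375)² / 507.375 = 10.9025
  red: (226 − 169.125)² / 169.125 = 19.1265
  white: (243 − 225.5)² / 225.5 = 1.3581
χ² = 10.9025 + 19.1265 + 1.3581 = 31.3871 ≈ 31.387

31.387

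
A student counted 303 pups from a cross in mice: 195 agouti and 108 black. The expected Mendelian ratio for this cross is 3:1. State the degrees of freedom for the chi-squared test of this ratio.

1

A goodness-of-fit test with 2 phenotype classes has df = 2 − 1 = 1.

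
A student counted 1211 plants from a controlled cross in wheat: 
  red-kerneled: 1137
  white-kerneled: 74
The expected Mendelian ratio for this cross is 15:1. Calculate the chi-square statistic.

0.040

Total ratio parts = 16. Expected numbers out of 1211:
  red-kerneled: 1211 × 15/16 = 1135.3125
  white-kerneled: 1211 × 1/16 = 75.6875
χ² = Σ (O − E)² / E
  red-kerneled: (1137 − 1135.3125)² / 1135.3125 = 0.0025
  white-kerneled: (74 − 75.6875)² / 75.6875 = 0.0376
χ² = 0.0025 + 0.0376 = 0.0401 ≈ 0.040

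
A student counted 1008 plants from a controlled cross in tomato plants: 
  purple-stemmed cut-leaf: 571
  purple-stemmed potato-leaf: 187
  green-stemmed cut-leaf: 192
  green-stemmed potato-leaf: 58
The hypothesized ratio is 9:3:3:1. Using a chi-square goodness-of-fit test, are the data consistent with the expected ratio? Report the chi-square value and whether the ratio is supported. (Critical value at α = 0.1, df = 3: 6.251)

Total ratio parts = 16. Expected numbers out of 1008:
  purple-stemmed cut-leaf: 1008 × 9/16 = 567
  purple-stemmed potato-leaf: 1008 × 3/16 = 189
  green-stemmed cut-leaf: 1008 × 3/16 = 189
  green-stemmed potato-leaf: 1008 × 1/16 = 63
χ² = Σ (O − E)² / E
  purple-stemmed cut-leaf: (571 − 567)² / 567 = 0.0282
  purple-stemmed potato-leaf: (187 − 189)² / 189 = 0.0212
  green-stemmed cut-leaf: (192 − 189)² / 189 = 0.0476
  green-stemmed potato-leaf: (58 − 63)² / 63 = 0.3968
χ² = 0.0282 + 0.0212 + 0.0476 + 0.3968 = 0.4938 ≈ 0.494
Degrees of freedom = 4 − 1 = 3; critical value at α = 0.1 is 6.251.
Since 0.494 < 6.251, we fail to reject the null hypothesis — the data are consistent with the 9:3:3:1 ratio.

0.494; consistent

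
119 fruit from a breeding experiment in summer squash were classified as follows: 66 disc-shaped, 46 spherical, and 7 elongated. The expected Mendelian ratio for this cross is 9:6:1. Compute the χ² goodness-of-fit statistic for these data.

Total ratio parts = 16. Expected numbers out of 119:
  disc-shaped: 119 × 9/16 = 66.9375
  spherical: 119 × 6/16 = 44.625
  elongated: 119 × 1/16 = 7.4375
χ² = Σ (O − E)² / E
  disc-shaped: (66 − 66.9375)² / 66.9375 = 0.0131
  spherical: (46 − 44.625)² / 44.625 = 0.0424
  elongated: (7 − 7.4375)² / 7.4375 = 0.0257
χ² = 0.0131 + 0.0424 + 0.0257 = 0.0812 ≈ 0.081

0.081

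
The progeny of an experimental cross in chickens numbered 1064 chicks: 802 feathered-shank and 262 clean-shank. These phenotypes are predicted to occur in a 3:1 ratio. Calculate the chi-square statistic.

0.080

Expected counts for N = 1064 under a 3:1 ratio (total parts = 4):
  feathered-shank: 1064 × 3/4 = 798
  clean-shank: 1064 × 1/4 = 266
χ² = Σ (O − E)² / E
  feathered-shank: (802 − 798)² / 798 = 0.0201
  clean-shank: (262 − 266)² / 266 = 0.0602
χ² = 0.0201 + 0.0602 = 0.0803 ≈ 0.080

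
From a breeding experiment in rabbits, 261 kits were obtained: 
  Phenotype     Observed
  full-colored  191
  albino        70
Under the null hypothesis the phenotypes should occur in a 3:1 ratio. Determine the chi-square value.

0.461

The 3:1 ratio has 4 parts, so with N = 261 the expected counts are:
  full-colored: 261 × 3/4 = 195.75
  albino: 261 × 1/4 = 65.25
χ² = Σ (O − E)² / E
  full-colored: (191 − 195.75)² / 195.75 = 0.1153
  albino: (70 − 65.25)² / 65.25 = 0.3458
χ² = 0.1153 + 0.3458 = 0.4611 ≈ 0.461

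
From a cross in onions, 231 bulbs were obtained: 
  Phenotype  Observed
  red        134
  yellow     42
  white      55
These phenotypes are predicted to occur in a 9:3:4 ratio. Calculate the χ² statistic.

Under the 9:3:4 hypothesis (Σ ratio = 16, N = 231):
  red: 231 × 9/16 = 129.9375
  yellow: 231 × 3/16 = 43.3125
  white: 231 × 4/16 = 57.75
χ² = Σ (O − E)² / E
  red: (134 − 129.9375)² / 129.9375 = 0.1270
  yellow: (42 − 43.3125)² / 43.3125 = 0.0398
  white: (55 − 57.75)² / 57.75 = 0.1310
χ² = 0.1270 + 0.0398 + 0.1310 = 0.2978 ≈ 0.298

0.298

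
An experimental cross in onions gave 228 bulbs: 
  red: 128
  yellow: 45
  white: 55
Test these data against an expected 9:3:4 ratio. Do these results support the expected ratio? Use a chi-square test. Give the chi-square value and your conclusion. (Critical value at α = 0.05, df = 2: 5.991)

0.189; consistent

Expected counts for N = 228 under a 9:3:4 ratio (total parts = 16):
  red: 228 × 9/16 = 128.25
  yellow: 228 × 3/16 = 42.75
  white: 228 × 4/16 = 57
χ² = Σ (O − E)² / E
  red: (128 − 128.25)² / 128.25 = 0.0005
  yellow: (45 − 42.75)² / 42.75 = 0.1184
  white: (55 − 57)² / 57 = 0.0702
χ² = 0.0005 + 0.1184 + 0.0702 = 0.1891 ≈ 0.189
Degrees of freedom = 3 − 1 = 2; critical value at α = 0.05 is 5.991.
Since 0.189 < 5.991, we fail to reject the null hypothesis — the data are consistent with the 9:3:4 ratio.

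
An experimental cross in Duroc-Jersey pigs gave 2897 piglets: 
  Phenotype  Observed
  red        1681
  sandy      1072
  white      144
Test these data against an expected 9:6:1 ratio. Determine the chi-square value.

9.400

Total ratio parts = 16. Expected numbers out of 2897:
  red: 2897 × 9/16 = 1629.5625
  sandy: 2897 × 6/16 = 1086.375
  white: 2897 × 1/16 = 181.0625
χ² = Σ (O − E)² / E
  red: (1681 − 1629.5625)² / 1629.5625 = 1.6236
  sandy: (1072 − 1086.375)² / 1086.375 = 0.1902
  white: (144 − 181.0625)² / 181.0625 = 7.5865
χ² = 1.6236 + 0.1902 + 7.5865 = 9.4003 ≈ 9.400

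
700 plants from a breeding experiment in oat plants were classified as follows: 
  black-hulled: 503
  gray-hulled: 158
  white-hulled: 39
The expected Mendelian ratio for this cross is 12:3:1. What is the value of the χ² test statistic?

Under the 12:3:1 hypothesis (Σ ratio = 16, N = 700):
  black-hulled: 700 × 12/16 = 525
  gray-hulled: 700 × 3/16 = 131.25
  white-hulled: 700 × 1/16 = 43.75
χ² = Σ (O − E)² / E
  black-hulled: (503 − 525)² / 525 = 0.9219
  gray-hulled: (158 − 131.25)² / 131.25 = 5.4519
  white-hulled: (39 − 43.75)² / 43.75 = 0.5157
χ² = 0.9219 + 5.4519 + 0.5157 = 6.8895 ≈ 6.890

6.890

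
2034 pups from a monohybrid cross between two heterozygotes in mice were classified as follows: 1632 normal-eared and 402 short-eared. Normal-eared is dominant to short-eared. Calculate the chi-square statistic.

29.740

For a monohybrid cross between heterozygotes with complete dominance, the expected phenotypic ratio is 3:1.
Total ratio parts = 4. Expected numbers out of 2034:
  normal-eared: 2034 × 3/4 = 1525.5
  short-eared: 2034 × 1/4 = 508.5
χ² = Σ (O − E)² / E
  normal-eared: (1632 − 1525.5)² / 1525.5 = 7.4351
  short-eared: (402 − 508.5)² / 508.5 = 22.3053
χ² = 7.4351 + 22.3053 = 29.7404 ≈ 29.740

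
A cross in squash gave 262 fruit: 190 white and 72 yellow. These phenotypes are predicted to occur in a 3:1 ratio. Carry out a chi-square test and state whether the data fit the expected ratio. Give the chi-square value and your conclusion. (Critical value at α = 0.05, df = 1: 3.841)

The 3:1 ratio has 4 parts, so with N = 262 the expected counts are:
  white: 262 × 3/4 = 196.5
  yellow: 262 × 1/4 = 65.5
χ² = Σ (O − E)² / E
  white: (190 − 196.5)² / 196.5 = 0.2150
  yellow: (72 − 65.5)² / 65.5 = 0.6450
χ² = 0.2150 + 0.6450 = 0.860
Degrees of freedom = 2 − 1 = 1; critical value at α = 0.05 is 3.841.
Since 0.860 < 3.841, we fail to reject the null hypothesis — the data are consistent with the 3:1 ratio.

0.860; consistent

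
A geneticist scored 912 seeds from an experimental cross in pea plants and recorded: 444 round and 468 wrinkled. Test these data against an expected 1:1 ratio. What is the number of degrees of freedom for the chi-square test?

1

A goodness-of-fit test with 2 phenotype classes has df = 2 − 1 = 1.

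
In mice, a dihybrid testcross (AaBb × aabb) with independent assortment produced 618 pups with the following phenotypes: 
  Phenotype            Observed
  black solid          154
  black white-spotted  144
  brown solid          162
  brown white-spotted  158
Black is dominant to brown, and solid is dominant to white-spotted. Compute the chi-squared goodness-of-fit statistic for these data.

A dihybrid testcross with independent assortment gives a 1:1:1:1 ratio.
The 1:1:1:1 ratio has 4 parts, so with N = 618 the expected counts are:
  black solid: 618 × 1/4 = 154.5
  black white-spotted: 618 × 1/4 = 154.5
  brown solid: 618 × 1/4 = 154.5
  brown white-spotted: 618 × 1/4 = 154.5
χ² = Σ (O − E)² / E
  black solid: (154 − 154.5)² / 154.5 = 0.0016
  black white-spotted: (144 − 154.5)² / 154.5 = 0.7136
  brown solid: (162 − 154.5)² / 154.5 = 0.3641
  brown white-spotted: (158 − 154.5)² / 154.5 = 0.0793
χ² = 0.0016 + 0.7136 + 0.3641 + 0.0793 = 1.1586 ≈ 1.159

1.159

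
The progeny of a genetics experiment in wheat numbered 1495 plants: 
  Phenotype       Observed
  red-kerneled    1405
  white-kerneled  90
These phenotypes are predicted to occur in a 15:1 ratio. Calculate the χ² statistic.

0.135

Under the 15:1 hypothesis (Σ ratio = 16, N = 1495):
  red-kerneled: 1495 × 15/16 = 1401.5625
  white-kerneled: 1495 × 1/16 = 93.4375
χ² = Σ (O − E)² / E
  red-kerneled: (1405 − 1401.5625)² / 1401.5625 = 0.0084
  white-kerneled: (90 − 93.4375)² / 93.4375 = 0.1265
χ² = 0.0084 + 0.1265 = 0.1349 ≈ 0.135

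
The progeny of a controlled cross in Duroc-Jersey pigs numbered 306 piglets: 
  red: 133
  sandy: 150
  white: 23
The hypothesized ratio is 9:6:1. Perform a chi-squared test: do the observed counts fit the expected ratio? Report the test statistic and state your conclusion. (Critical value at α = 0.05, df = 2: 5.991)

20.507; not consistent

Under the 9:6:1 hypothesis (Σ ratio = 16, N = 306):
  red: 306 × 9/16 = 172.125
  sandy: 306 × 6/16 = 114.75
  white: 306 × 1/16 = 19.125
χ² = Σ (O − E)² / E
  red: (133 − 172.125)² / 172.125 = 8.8933
  sandy: (150 − 114.75)² / 114.75 = 10.8284
  white: (23 − 19.125)² / 19.125 = 0.7851
χ² = 8.8933 + 10.8284 + 0.7851 = 20.5068 ≈ 20.507
Degrees of freedom = 3 − 1 = 2; critical value at α = 0.05 is 5.991.
Since 20.507 > 5.991, we reject the null hypothesis — the data do not fit the 9:6:1 ratio.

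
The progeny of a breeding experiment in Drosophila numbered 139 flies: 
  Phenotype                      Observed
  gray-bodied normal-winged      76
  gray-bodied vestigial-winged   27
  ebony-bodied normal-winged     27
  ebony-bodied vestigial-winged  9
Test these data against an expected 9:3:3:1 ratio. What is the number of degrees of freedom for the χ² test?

A goodness-of-fit test with 4 phenotype classes has df = 4 − 1 = 3.

3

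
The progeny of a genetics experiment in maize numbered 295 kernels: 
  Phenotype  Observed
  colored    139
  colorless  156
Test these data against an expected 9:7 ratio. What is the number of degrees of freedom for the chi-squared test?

A goodness-of-fit test with 2 phenotype classes has df = 2 − 1 = 1.

1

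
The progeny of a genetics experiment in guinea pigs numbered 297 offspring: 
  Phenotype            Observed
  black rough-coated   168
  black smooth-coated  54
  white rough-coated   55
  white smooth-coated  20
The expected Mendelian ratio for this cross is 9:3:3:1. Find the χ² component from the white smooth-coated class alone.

Total ratio parts = 16. Expected numbers out of 297:
  black rough-coated: 297 × 9/16 = 167.0625
  black smooth-coated: 297 × 3/16 = 55.6875
  white rough-coated: 297 × 3/16 = 55.6875
  white smooth-coated: 297 × 1/16 = 18.5625
Contribution of white smooth-coated: (20 − 18.5625)² / 18.5625 = 0.1113

0.111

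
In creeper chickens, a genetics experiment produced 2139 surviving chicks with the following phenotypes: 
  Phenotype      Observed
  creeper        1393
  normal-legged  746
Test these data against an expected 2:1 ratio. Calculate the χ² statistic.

The 2:1 ratio has 3 parts, so with N = 2139 the expected counts are:
  creeper: 2139 × 2/3 = 1426
  normal-legged: 2139 × 1/3 = 713
χ² = Σ (O − E)² / E
  creeper: (1393 − 1426)² / 1426 = 0.7637
  normal-legged: (746 − 713)² / 713 = 1.5273
χ² = 0.7637 + 1.5273 = 2.291

2.291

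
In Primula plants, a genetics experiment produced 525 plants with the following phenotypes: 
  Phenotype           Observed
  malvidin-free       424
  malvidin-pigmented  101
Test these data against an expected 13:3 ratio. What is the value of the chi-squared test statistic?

Expected counts for N = 525 under a 13:3 ratio (total parts = 16):
  malvidin-free: 525 × 13/16 = 426.5625
  malvidin-pigmented: 525 × 3/16 = 98.4375
χ² = Σ (O − E)² / E
  malvidin-free: (424 − 426.5625)² / 426.5625 = 0.0154
  malvidin-pigmented: (101 − 98.4375)² / 98.4375 = 0.0667
χ² = 0.0154 + 0.0667 = 0.0821 ≈ 0.082

0.082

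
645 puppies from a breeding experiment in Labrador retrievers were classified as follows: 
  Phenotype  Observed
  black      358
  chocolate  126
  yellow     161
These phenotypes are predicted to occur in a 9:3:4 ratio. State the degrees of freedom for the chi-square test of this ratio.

A goodness-of-fit test with 3 phenotype classes has df = 3 − 1 = 2.

2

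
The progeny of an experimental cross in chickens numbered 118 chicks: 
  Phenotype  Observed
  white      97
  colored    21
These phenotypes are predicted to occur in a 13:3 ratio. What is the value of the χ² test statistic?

0.070

Expected counts for N = 118 under a 13:3 ratio (total parts = 16):
  white: 118 × 13/16 = 95.875
  colored: 118 × 3/16 = 22.125
χ² = Σ (O − E)² / E
  white: (97 − 95.875)² / 95.875 = 0.0132
  colored: (21 − 22.125)² / 22.125 = 0.0572
χ² = 0.0132 + 0.0572 = 0.0704 ≈ 0.070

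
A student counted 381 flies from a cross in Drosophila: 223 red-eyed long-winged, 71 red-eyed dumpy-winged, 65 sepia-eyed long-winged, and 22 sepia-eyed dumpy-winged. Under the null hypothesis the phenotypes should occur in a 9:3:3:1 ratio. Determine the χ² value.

Total ratio parts = 16. Expected numbers out of 381:
  red-eyed long-winged: 381 × 9/16 = 214.3125
  red-eyed dumpy-winged: 381 × 3/16 = 71.4375
  sepia-eyed long-winged: 381 × 3/16 = 71.4375
  sepia-eyed dumpy-winged: 381 × 1/16 = 23.8125
χ² = Σ (O − E)² / E
  red-eyed long-winged: (223 − 214.3125)² / 214.3125 = 0.3522
  red-eyed dumpy-winged: (71 − 71.4375)² / 71.4375 = 0.0027
  sepia-eyed long-winged: (65 − 71.4375)² / 71.4375 = 0.5801
  sepia-eyed dumpy-winged: (22 − 23.8125)² / 23.8125 = 0.1380
χ² = 0.3522 + 0.0027 + 0.5801 + 0.1380 = 1.073

1.073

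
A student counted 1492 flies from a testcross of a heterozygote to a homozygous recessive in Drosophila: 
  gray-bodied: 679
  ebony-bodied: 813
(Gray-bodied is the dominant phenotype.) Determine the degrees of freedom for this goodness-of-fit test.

A testcross of a heterozygote (Aa × aa) gives a 1:1 phenotypic ratio.
A goodness-of-fit test with 2 phenotype classes has df = 2 − 1 = 1.

1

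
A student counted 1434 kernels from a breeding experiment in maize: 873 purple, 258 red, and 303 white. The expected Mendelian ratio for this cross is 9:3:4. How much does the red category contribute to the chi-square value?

Total ratio parts = 16. Expected numbers out of 1434:
  purple: 1434 × 9/16 = 806.625
  red: 1434 × 3/16 = 268.875
  white: 1434 × 4/16 = 358.5
Contribution of red: (258 − 268.875)² / 268.875 = 0.4399

0.440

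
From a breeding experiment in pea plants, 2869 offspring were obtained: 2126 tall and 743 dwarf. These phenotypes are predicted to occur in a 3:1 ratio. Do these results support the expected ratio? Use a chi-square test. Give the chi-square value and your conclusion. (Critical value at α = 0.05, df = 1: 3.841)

1.233; consistent

The 3:1 ratio has 4 parts, so with N = 2869 the expected counts are:
  tall: 2869 × 3/4 = 2151.75
  dwarf: 2869 × 1/4 = 717.25
χ² = Σ (O − E)² / E
  tall: (2126 − 2151.75)² / 2151.75 = 0.3082
  dwarf: (743 − 717.25)² / 717.25 = 0.9245
χ² = 0.3082 + 0.9245 = 1.2327 ≈ 1.233
Degrees of freedom = 2 − 1 = 1; critical value at α = 0.05 is 3.841.
Since 1.233 < 3.841, we fail to reject the null hypothesis — the data are consistent with the 3:1 ratio.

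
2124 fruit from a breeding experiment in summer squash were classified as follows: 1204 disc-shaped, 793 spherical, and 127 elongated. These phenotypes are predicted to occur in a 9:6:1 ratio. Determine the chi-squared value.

0.336

Total ratio parts = 16. Expected numbers out of 2124:
  disc-shaped: 2124 × 9/16 = 1194.75
  spherical: 2124 × 6/16 = 796.5
  elongated: 2124 × 1/16 = 132.75
χ² = Σ (O − E)² / E
  disc-shaped: (1204 − 1194.75)² / 1194.75 = 0.0716
  spherical: (793 − 796.5)² / 796.5 = 0.0154
  elongated: (127 − 132.75)² / 132.75 = 0.2491
χ² = 0.0716 + 0.0154 + 0.2491 = 0.3361 ≈ 0.336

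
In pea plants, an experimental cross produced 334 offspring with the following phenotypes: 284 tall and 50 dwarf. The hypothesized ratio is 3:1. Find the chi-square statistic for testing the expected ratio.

Total ratio parts = 4. Expected numbers out of 334:
  tall: 334 × 3/4 = 250.5
  dwarf: 334 × 1/4 = 83.5
χ² = Σ (O − E)² / E
  tall: (284 − 250.5)² / 250.5 = 4.4800
  dwarf: (50 − 83.5)² / 83.5 = 13.4401
χ² = 4.4800 + 13.4401 = 17.9201 ≈ 17.920

17.920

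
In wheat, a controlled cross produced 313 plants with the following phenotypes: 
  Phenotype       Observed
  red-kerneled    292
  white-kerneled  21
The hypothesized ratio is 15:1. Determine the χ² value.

0.113

Total ratio parts = 16. Expected numbers out of 313:
  red-kerneled: 313 × 15/16 = 293.4375
  white-kerneled: 313 × 1/16 = 19.5625
χ² = Σ (O − E)² / E
  red-kerneled: (292 − 293.4375)² / 293.4375 = 0.0070
  white-kerneled: (21 − 19.5625)² / 19.5625 = 0.1056
χ² = 0.0070 + 0.1056 = 0.1126 ≈ 0.113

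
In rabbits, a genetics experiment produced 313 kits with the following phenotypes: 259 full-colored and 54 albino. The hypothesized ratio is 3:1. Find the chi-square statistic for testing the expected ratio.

10.020

The 3:1 ratio has 4 parts, so with N = 313 the expected counts are:
  full-colored: 313 × 3/4 = 234.75
  albino: 313 × 1/4 = 78.25
χ² = Σ (O − E)² / E
  full-colored: (259 − 234.75)² / 234.75 = 2.5051
  albino: (54 − 78.25)² / 78.25 = 7.5152
χ² = 2.5051 + 7.5152 = 10.0203 ≈ 10.020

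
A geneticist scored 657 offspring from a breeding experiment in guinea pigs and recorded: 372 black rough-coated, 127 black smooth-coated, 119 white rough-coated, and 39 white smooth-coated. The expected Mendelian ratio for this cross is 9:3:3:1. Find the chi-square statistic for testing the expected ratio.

0.380

Expected counts for N = 657 under a 9:3:3:1 ratio (total parts = 16):
  black rough-coated: 657 × 9/16 = 369.5625
  black smooth-coated: 657 × 3/16 = 123.1875
  white rough-coated: 657 × 3/16 = 123.1875
  white smooth-coated: 657 × 1/16 = 41.0625
χ² = Σ (O − E)² / E
  black rough-coated: (372 − 369.5625)² / 369.5625 = 0.0161
  black smooth-coated: (127 − 123.1875)² / 123.1875 = 0.1180
  white rough-coated: (119 − 123.1875)² / 123.1875 = 0.1423
  white smooth-coated: (39 − 41.0625)² / 41.0625 = 0.1036
χ² = 0.0161 + 0.1180 + 0.1423 + 0.1036 = 0.380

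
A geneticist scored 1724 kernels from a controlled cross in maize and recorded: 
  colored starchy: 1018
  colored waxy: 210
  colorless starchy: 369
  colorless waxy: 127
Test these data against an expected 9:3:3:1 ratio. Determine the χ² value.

51.992

Total ratio parts = 16. Expected numbers out of 1724:
  colored starchy: 1724 × 9/16 = 969.75
  colored waxy: 1724 × 3/16 = 323.25
  colorless starchy: 1724 × 3/16 = 323.25
  colorless waxy: 1724 × 1/16 = 107.75
χ² = Σ (O − E)² / E
  colored starchy: (1018 − 969.75)² / 969.75 = 2.4007
  colored waxy: (210 − 323.25)² / 323.25 = 39.6769
  colorless starchy: (369 − 323.25)² / 323.25 = 6.4751
  colorless waxy: (127 − 107.75)² / 107.75 = 3.4391
χ² = 2.4007 + 39.6769 + 6.4751 + 3.4391 = 51.9918 ≈ 51.992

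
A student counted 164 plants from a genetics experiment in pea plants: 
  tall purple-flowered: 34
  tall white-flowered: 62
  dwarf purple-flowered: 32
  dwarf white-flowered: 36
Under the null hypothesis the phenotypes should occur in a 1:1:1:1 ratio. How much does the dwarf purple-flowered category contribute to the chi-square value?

The 1:1:1:1 ratio has 4 parts, so with N = 164 the expected counts are:
  tall purple-flowered: 164 × 1/4 = 41
  tall white-flowered: 164 × 1/4 = 41
  dwarf purple-flowered: 164 × 1/4 = 41
  dwarf white-flowered: 164 × 1/4 = 41
Contribution of dwarf purple-flowered: (32 − 41)² / 41 = 1.9756

1.976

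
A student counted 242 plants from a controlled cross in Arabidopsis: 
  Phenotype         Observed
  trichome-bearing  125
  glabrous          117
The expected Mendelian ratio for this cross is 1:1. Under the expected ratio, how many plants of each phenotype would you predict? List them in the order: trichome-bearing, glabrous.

Expected counts for N = 242 under a 1:1 ratio (total parts = 2):
  trichome-bearing: 242 × 1/2 = 121
  glabrous: 242 × 1/2 = 121

121, 121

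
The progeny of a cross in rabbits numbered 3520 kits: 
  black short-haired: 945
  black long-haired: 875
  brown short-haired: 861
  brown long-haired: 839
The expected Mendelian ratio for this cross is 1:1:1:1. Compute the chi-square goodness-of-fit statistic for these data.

Under the 1:1:1:1 hypothesis (Σ ratio = 4, N = 3520):
  black short-haired: 3520 × 1/4 = 880
  black long-haired: 3520 × 1/4 = 880
  brown short-haired: 3520 × 1/4 = 880
  brown long-haired: 3520 × 1/4 = 880
χ² = Σ (O − E)² / E
  black short-haired: (945 − 880)² / 880 = 4.8011
  black long-haired: (875 − 880)² / 880 = 0.0284
  brown short-haired: (861 − 880)² / 880 = 0.4102
  brown long-haired: (839 − 880)² / 880 = 1.9102
χ² = 4.8011 + 0.0284 + 0.4102 + 1.9102 = 7.1499 ≈ 7.150

7.150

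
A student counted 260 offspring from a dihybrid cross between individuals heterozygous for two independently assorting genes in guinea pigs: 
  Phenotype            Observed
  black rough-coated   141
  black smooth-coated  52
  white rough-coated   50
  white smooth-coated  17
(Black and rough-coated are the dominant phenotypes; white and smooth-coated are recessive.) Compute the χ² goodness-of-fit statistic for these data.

A dihybrid F₂ with independent assortment and complete dominance at both loci gives a 9:3:3:1 phenotypic ratio.
Total ratio parts = 16. Expected numbers out of 260:
  black rough-coated: 260 × 9/16 = 146.25
  black smooth-coated: 260 × 3/16 = 48.75
  white rough-coated: 260 × 3/16 = 48.75
  white smooth-coated: 260 × 1/16 = 16.25
χ² = Σ (O − E)² / E
  black rough-coated: (141 − 146.25)² / 146.25 = 0.1885
  black smooth-coated: (52 − 48.75)² / 48.75 = 0.2167
  white rough-coated: (50 − 48.75)² / 48.75 = 0.0321
  white smooth-coated: (17 − 16.25)² / 16.25 = 0.0346
χ² = 0.1885 + 0.2167 + 0.0321 + 0.0346 = 0.4719 ≈ 0.472

0.472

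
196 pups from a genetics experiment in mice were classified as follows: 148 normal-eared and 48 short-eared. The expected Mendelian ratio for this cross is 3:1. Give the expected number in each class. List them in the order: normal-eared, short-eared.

Total ratio parts = 4. Expected numbers out of 196:
  normal-eared: 196 × 3/4 = 147
  short-eared: 196 × 1/4 = 49

147, 49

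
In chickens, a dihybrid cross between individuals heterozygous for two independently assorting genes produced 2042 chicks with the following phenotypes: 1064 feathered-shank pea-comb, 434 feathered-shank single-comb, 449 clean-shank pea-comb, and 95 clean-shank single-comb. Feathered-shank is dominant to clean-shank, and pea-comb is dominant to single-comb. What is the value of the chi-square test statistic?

A dihybrid F₂ with independent assortment and complete dominance at both loci gives a 9:3:3:1 phenotypic ratio.
Under the 9:3:3:1 hypothesis (Σ ratio = 16, N = 2042):
  feathered-shank pea-comb: 2042 × 9/16 = 1148.625
  feathered-shank single-comb: 2042 × 3/16 = 382.875
  clean-shank pea-comb: 2042 × 3/16 = 382.875
  clean-shank single-comb: 2042 × 1/16 = 127.625
χ² = Σ (O − E)² / E
  feathered-shank pea-comb: (1064 − 1148.625)² / 1148.625 = 6.2348
  feathered-shank single-comb: (434 − 382.875)² / 382.875 = 6.8267
  clean-shank pea-comb: (449 − 382.875)² / 382.875 = 11.4202
  clean-shank single-comb: (95 − 127.625)² / 127.625 = 8.3400
χ² = 6.2348 + 6.8267 + 11.4202 + 8.3400 = 32.8217 ≈ 32.822

32.822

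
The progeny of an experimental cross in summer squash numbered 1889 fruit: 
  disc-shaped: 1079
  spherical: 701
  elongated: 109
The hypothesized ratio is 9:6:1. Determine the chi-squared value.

1.027

Total ratio parts = 16. Expected numbers out of 1889:
  disc-shaped: 1889 × 9/16 = 1062.5625
  spherical: 1889 × 6/16 = 708.375
  elongated: 1889 × 1/16 = 118.0625
χ² = Σ (O − E)² / E
  disc-shaped: (1079 − 1062.5625)² / 1062.5625 = 0.2543
  spherical: (701 − 708.375)² / 708.375 = 0.0768
  elongated: (109 − 118.0625)² / 118.0625 = 0.6956
χ² = 0.2543 + 0.0768 + 0.6956 = 1.0267 ≈ 1.027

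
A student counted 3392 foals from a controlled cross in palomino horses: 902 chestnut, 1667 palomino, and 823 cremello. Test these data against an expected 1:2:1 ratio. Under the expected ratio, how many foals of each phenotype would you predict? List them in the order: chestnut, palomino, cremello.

The 1:2:1 ratio has 4 parts, so with N = 3392 the expected counts are:
  chestnut: 3392 × 1/4 = 848
  palomino: 3392 × 2/4 = 1696
  cremello: 3392 × 1/4 = 848

848, 1696, 848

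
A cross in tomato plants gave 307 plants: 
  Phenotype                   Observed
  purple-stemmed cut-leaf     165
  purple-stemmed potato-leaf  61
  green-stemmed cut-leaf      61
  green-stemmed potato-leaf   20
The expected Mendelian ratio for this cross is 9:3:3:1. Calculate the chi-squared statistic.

Expected counts for N = 307 under a 9:3:3:1 ratio (total parts = 16):
  purple-stemmed cut-leaf: 307 × 9/16 = 172.6875
  purple-stemmed potato-leaf: 307 × 3/16 = 57.5625
  green-stemmed cut-leaf: 307 × 3/16 = 57.5625
  green-stemmed potato-leaf: 307 × 1/16 = 19.1875
χ² = Σ (O − E)² / E
  purple-stemmed cut-leaf: (165 − 172.6875)² / 172.6875 = 0.3422
  purple-stemmed potato-leaf: (61 − 57.5625)² / 57.5625 = 0.2053
  green-stemmed cut-leaf: (61 − 57.5625)² / 57.5625 = 0.2053
  green-stemmed potato-leaf: (20 − 19.1875)² / 19.1875 = 0.0344
χ² = 0.3422 + 0.2053 + 0.2053 + 0.0344 = 0.7872 ≈ 0.787

0.787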